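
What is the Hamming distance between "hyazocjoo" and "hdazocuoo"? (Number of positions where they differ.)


String 1: 'hyazocjoo'
String 2: 'hdazocuoo'
Compare each position: pos 0: 'h'=='h', pos 1: 'y'!='d', pos 2: 'a'=='a', pos 3: 'z'=='z', pos 4: 'o'=='o', pos 5: 'c'=='c', pos 6: 'j'!='u', pos 7: 'o'=='o', pos 8: 'o'=='o'
Differing positions: 2
Hamming distance: 2


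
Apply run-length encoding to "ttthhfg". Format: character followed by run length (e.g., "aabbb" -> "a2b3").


Input: 'ttthhfg'
Operation: identify consecutive runs
Runs: 'ttt' -> t3, 'hh' -> h2, 'f' -> f1, 'g' -> g1
Encoded: t3h2f1g1


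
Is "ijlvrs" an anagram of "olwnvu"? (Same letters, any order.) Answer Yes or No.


String 1: 'olwnvu' -> sorted: 'lnouvw'
String 2: 'ijlvrs' -> sorted: 'ijlrsv'
Compare sorted forms: 'lnouvw' != 'ijlrsv'
Anagram: No


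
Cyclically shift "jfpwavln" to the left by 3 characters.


Input: 'jfpwavln', shift = 3
Operation: split at index 3 and swap parts
Front part s[0:3] = 'jfp'
Back part s[3:] = 'wavln'
Rotated = back + front = 'wavln' + 'jfp'
Result: wavlnjfp


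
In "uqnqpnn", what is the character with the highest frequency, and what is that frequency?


Input: 'uqnqpnn'
Operation: tally each character
Counts: 'n':3, 'p':1, 'q':2, 'u':1
Maximum: 'n' appears 3 times


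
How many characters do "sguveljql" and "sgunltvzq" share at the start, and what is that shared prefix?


String 1: 'sguveljql'
String 2: 'sgunltvzq'
Compare position by position:
pos 0: 's' vs 's' match
pos 1: 'g' vs 'g' match
pos 2: 'u' vs 'u' match
pos 3: 'v' vs 'n' differ -> stop
Longest common prefix: "sgu" (length 3)


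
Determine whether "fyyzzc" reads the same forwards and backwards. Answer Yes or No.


Input string: 'fyyzzc'
Reversed: 'czzyyf'
Compare pairs: s[0]='f' vs s[5]='c' (mismatch), s[1]='y' vs s[4]='z' (mismatch), s[2]='y' vs s[3]='z' (mismatch)
Palindrome: No


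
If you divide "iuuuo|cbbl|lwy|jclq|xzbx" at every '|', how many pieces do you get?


Input string: 'iuuuo|cbbl|lwy|jclq|xzbx'
Delimiter: '|'
Split result: 'iuuuo', 'cbbl', 'lwy', 'jclq', 'xzbx'
Number of parts: 5


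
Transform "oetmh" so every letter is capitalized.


Input string: 'oetmh'
Operation: convert each letter to uppercase
Mapping: 'o'->'O', 'e'->'E', 't'->'T', 'm'->'M', 'h'->'H'
Result: OETMH


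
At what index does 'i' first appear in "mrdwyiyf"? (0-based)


Input string: 'mrdwyiyf'
Target: 'i'
Scanning left to right: s[0]='m', s[1]='r', s[2]='d', s[3]='w', s[4]='y', s[5]='i'
First match at index: 5


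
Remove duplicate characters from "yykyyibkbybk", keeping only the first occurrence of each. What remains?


Input: 'yykyyibkbybk'
Operation: keep first occurrence of each character
Scan: s[0]='y' new -> keep; s[1]='y' seen -> skip; s[2]='k' new -> keep; s[3]='y' seen -> skip; s[4]='y' seen -> skip; s[5]='i' new -> keep; s[6]='b' new -> keep; s[7]='k' seen -> skip; s[8]='b' seen -> skip; s[9]='y' seen -> skip; s[10]='b' seen -> skip; s[11]='k' seen -> skip
Result: ykib


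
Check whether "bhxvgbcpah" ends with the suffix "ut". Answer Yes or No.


Input string: 'bhxvgbcpah'
Suffix to check: 'ut'
Last 2 characters of input: 'ah'
Match: False
Result: No


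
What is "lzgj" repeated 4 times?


Input string: 'lzgj'
Operation: repeat 4 times
Concatenation: 'lzgj' + 'lzgj' + 'lzgj' + 'lzgj'
Result: lzgjlzgjlzgjlzgj


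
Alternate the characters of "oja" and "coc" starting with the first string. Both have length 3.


String 1: 'oja'
String 2: 'coc'
Operation: alternate characters
Pairs: 'o'+'c', 'j'+'o', 'a'+'c'
Result: ocjoac


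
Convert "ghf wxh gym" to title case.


Input string: 'ghf wxh gym'
Operation: capitalize first letter of each word
Word transformations: 'ghf'->'Ghf', 'wxh'->'Wxh', 'gym'->'Gym'
Result: Ghf Wxh Gym


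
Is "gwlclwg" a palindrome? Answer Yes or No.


Input string: 'gwlclwg'
Reversed: 'gwlclwg'
Compare pairs: s[0]='g' vs s[6]='g' (match), s[1]='w' vs s[5]='w' (match), s[2]='l' vs s[4]='l' (match)
Palindrome: Yes


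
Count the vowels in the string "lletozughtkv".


Input string: 'lletozughtkv'
Operation: count vowels (a, e, i, o, u)
Scan: s[0]='l', s[1]='l', s[2]='e' (vowel), s[3]='t', s[4]='o' (vowel), s[5]='z', s[6]='u' (vowel), s[7]='g', s[8]='h', s[9]='t', s[10]='k', s[11]='v'
Vowels found: 3
Result: 3


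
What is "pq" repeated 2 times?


Input string: 'pq'
Operation: repeat 2 times
Concatenation: 'pq' + 'pq'
Result: pqpq


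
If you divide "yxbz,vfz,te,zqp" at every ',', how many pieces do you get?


Input string: 'yxbz,vfz,te,zqp'
Delimiter: ','
Split result: 'yxbz', 'vfz', 'te', 'zqp'
Number of parts: 4


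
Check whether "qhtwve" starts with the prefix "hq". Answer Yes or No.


Input string: 'qhtwve'
Prefix to check: 'hq'
First 2 characters of input: 'qh'
Match: False
Result: No


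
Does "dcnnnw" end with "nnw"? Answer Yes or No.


Input string: 'dcnnnw'
Suffix to check: 'nnw'
Last 3 characters of input: 'nnw'
Match: True
Result: Yes


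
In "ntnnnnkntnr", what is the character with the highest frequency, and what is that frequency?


Input: 'ntnnnnkntnr'
Operation: tally each character
Counts: 'k':1, 'n':7, 'r':1, 't':2
Maximum: 'n' appears 7 times


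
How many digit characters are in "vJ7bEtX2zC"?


Input string: 'vJ7bEtX2zC'
Operation: count digit characters (0-9)
Scan: 'v', 'J', '7'(digit), 'b', 'E', 't', 'X', '2'(digit), 'z', 'C'
Digits found: 2
Result: 2


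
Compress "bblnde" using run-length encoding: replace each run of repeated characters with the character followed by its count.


Input: 'bblnde'
Operation: identify consecutive runs
Runs: 'bb' -> b2, 'l' -> l1, 'n' -> n1, 'd' -> d1, 'e' -> e1
Encoded: b2l1n1d1e1


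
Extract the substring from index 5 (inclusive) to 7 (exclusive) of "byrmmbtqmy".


Input string: 'byrmmbtqmy'
Operation: slice [5:7]
Extract characters: s[5]='b', s[6]='t'
Result: bt


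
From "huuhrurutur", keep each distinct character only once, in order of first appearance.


Input: 'huuhrurutur'
Operation: keep first occurrence of each character
Scan: s[0]='h' new -> keep; s[1]='u' new -> keep; s[2]='u' seen -> skip; s[3]='h' seen -> skip; s[4]='r' new -> keep; s[5]='u' seen -> skip; s[6]='r' seen -> skip; s[7]='u' seen -> skip; s[8]='t' new -> keep; s[9]='u' seen -> skip; s[10]='r' seen -> skip
Result: hurt


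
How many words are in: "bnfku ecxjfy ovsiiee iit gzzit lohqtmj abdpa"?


Input string: 'bnfku ecxjfy ovsiiee iit gzzit lohqtmj abdpa'
Operation: split by spaces
Words found: 'bnfku', 'ecxjfy', 'ovsiiee', 'iit', 'gzzit', 'lohqtmj', 'abdpa'
Word count: 7


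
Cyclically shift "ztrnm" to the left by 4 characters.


Input: 'ztrnm', shift = 4
Operation: split at index 4 and swap parts
Front part s[0:4] = 'ztrn'
Back part s[4:] = 'm'
Rotated = back + front = 'm' + 'ztrn'
Result: mztrn


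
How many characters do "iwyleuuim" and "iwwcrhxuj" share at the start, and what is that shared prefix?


String 1: 'iwyleuuim'
String 2: 'iwwcrhxuj'
Compare position by position:
pos 0: 'i' vs 'i' match
pos 1: 'w' vs 'w' match
pos 2: 'y' vs 'w' differ -> stop
Longest common prefix: "iw" (length 2)


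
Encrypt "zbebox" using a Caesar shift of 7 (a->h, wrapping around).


Input: 'zbebox', shift = 7
Operation: for each letter, (position + 7) mod 26
Mapping: 'z'(25+7=32, 32 mod 26=6)->'g', 'b'(1+7=8)->'i', 'e'(4+7=11)->'l', 'b'(1+7=8)->'i', 'o'(14+7=21)->'v', 'x'(23+7=30, 30 mod 26=4)->'e'
Result: gilive


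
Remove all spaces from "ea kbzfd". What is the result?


Input string: 'ea kbzfd'
Operation: remove all spaces
Words: 'ea', 'kbzfd'
Join without spaces: eakbzfd


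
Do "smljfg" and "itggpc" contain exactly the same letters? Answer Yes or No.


String 1: 'smljfg' -> sorted: 'fgjlms'
String 2: 'itggpc' -> sorted: 'cggipt'
Compare sorted forms: 'fgjlms' != 'cggipt'
Anagram: No


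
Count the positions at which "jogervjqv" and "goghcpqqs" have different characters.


String 1: 'jogervjqv'
String 2: 'goghcpqqs'
Compare each position: pos 0: 'j'!='g', pos 1: 'o'=='o', pos 2: 'g'=='g', pos 3: 'e'!='h', pos 4: 'r'!='c', pos 5: 'v'!='p', pos 6: 'j'!='q', pos 7: 'q'=='q', pos 8: 'v'!='s'
Differing positions: 6
Hamming distance: 6


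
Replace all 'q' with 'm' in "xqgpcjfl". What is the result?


Input string: 'xqgpcjfl'
Operation: replace 'q' with 'm'
Positions of 'q': 1
After replacement: xmgpcjfl


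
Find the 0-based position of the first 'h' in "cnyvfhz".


Input string: 'cnyvfhz'
Target: 'h'
Scanning left to right: s[0]='c', s[1]='n', s[2]='y', s[3]='v', s[4]='f', s[5]='h'
First match at index: 5


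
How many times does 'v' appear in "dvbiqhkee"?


Input string: 'dvbiqhkee'
Target character: 'v'
Scan each position: s[1]='v'
Matches found at indices: 1
Total: 1


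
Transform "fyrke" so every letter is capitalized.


Input string: 'fyrke'
Operation: convert each letter to uppercase
Mapping: 'f'->'F', 'y'->'Y', 'r'->'R', 'k'->'K', 'e'->'E'
Result: FYRKE


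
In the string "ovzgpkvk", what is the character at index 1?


Input string: 'ovzgpkvk'
Operation: get character at index 1
Index mapping: s[0]='o', s[1]='v'
Result: 'v'


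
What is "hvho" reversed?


Input string: 'hvho'
Operation: reverse character order
Original order: 'h' -> 'v' -> 'h' -> 'o'
Reversed order: 'o' -> 'h' -> 'v' -> 'h'
Result: ohvh


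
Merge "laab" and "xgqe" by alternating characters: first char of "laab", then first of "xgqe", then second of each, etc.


String 1: 'laab'
String 2: 'xgqe'
Operation: alternate characters
Pairs: 'l'+'x', 'a'+'g', 'a'+'q', 'b'+'e'
Result: lxagaqbe


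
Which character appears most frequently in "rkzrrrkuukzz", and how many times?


Input: 'rkzrrrkuukzz'
Operation: tally each character
Counts: 'k':3, 'r':4, 'u':2, 'z':3
Maximum: 'r' appears 4 times


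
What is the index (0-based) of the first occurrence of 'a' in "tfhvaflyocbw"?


Input string: 'tfhvaflyocbw'
Target: 'a'
Scanning left to right: s[0]='t', s[1]='f', s[2]='h', s[3]='v', s[4]='a'
First match at index: 4


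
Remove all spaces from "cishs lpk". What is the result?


Input string: 'cishs lpk'
Operation: remove all spaces
Words: 'cishs', 'lpk'
Join without spaces: cishslpk


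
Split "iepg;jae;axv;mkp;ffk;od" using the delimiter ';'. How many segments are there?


Input string: 'iepg;jae;axv;mkp;ffk;od'
Delimiter: ';'
Split result: 'iepg', 'jae', 'axv', 'mkp', 'ffk', 'od'
Number of parts: 6


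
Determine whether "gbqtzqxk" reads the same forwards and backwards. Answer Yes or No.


Input string: 'gbqtzqxk'
Reversed: 'kxqztqbg'
Compare pairs: s[0]='g' vs s[7]='k' (mismatch), s[1]='b' vs s[6]='x' (mismatch), s[2]='q' vs s[5]='q' (match), s[3]='t' vs s[4]='z' (mismatch)
Palindrome: No


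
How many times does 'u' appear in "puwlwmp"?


Input string: 'puwlwmp'
Target character: 'u'
Scan each position: s[1]='u'
Matches found at indices: 1
Total: 1


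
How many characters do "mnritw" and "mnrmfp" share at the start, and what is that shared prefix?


String 1: 'mnritw'
String 2: 'mnrmfp'
Compare position by position:
pos 0: 'm' vs 'm' match
pos 1: 'n' vs 'n' match
pos 2: 'r' vs 'r' match
pos 3: 'i' vs 'm' differ -> stop
Longest common prefix: "mnr" (length 3)


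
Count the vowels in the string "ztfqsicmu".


Input string: 'ztfqsicmu'
Operation: count vowels (a, e, i, o, u)
Scan: s[0]='z', s[1]='t', s[2]='f', s[3]='q', s[4]='s', s[5]='i' (vowel), s[6]='c', s[7]='m', s[8]='u' (vowel)
Vowels found: 2
Result: 2


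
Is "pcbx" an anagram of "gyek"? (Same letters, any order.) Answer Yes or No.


String 1: 'gyek' -> sorted: 'egky'
String 2: 'pcbx' -> sorted: 'bcpx'
Compare sorted forms: 'egky' != 'bcpx'
Anagram: No


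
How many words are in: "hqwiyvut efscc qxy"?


Input string: 'hqwiyvut efscc qxy'
Operation: split by spaces
Words found: 'hqwiyvut', 'efscc', 'qxy'
Word count: 3


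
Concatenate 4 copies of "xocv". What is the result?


Input string: 'xocv'
Operation: repeat 4 times
Concatenation: 'xocv' + 'xocv' + 'xocv' + 'xocv'
Result: xocvxocvxocvxocv


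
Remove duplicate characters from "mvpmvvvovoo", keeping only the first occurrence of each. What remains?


Input: 'mvpmvvvovoo'
Operation: keep first occurrence of each character
Scan: s[0]='m' new -> keep; s[1]='v' new -> keep; s[2]='p' new -> keep; s[3]='m' seen -> skip; s[4]='v' seen -> skip; s[5]='v' seen -> skip; s[6]='v' seen -> skip; s[7]='o' new -> keep; s[8]='v' seen -> skip; s[9]='o' seen -> skip; s[10]='o' seen -> skip
Result: mvpo


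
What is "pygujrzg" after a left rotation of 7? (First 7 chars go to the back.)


Input: 'pygujrzg', shift = 7
Operation: split at index 7 and swap parts
Front part s[0:7] = 'pygujrz'
Back part s[7:] = 'g'
Rotated = back + front = 'g' + 'pygujrz'
Result: gpygujrz


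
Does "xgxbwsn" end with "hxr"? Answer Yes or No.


Input string: 'xgxbwsn'
Suffix to check: 'hxr'
Last 3 characters of input: 'wsn'
Match: False
Result: No


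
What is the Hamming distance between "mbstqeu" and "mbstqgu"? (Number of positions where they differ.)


String 1: 'mbstqeu'
String 2: 'mbstqgu'
Compare each position: pos 0: 'm'=='m', pos 1: 'b'=='b', pos 2: 's'=='s', pos 3: 't'=='t', pos 4: 'q'=='q', pos 5: 'e'!='g', pos 6: 'u'=='u'
Differing positions: 1
Hamming distance: 1


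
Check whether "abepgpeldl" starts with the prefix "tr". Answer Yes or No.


Input string: 'abepgpeldl'
Prefix to check: 'tr'
First 2 characters of input: 'ab'
Match: False
Result: No


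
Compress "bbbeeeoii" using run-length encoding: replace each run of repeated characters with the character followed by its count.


Input: 'bbbeeeoii'
Operation: identify consecutive runs
Runs: 'bbb' -> b3, 'eee' -> e3, 'o' -> o1, 'ii' -> i2
Encoded: b3e3o1i2


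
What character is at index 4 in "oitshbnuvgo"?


Input string: 'oitshbnuvgo'
Operation: get character at index 4
Index mapping: s[0]='o', s[1]='i', s[2]='t', s[3]='s', s[4]='h'
Result: 'h'


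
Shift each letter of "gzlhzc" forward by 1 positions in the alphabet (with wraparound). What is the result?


Input: 'gzlhzc', shift = 1
Operation: for each letter, (position + 1) mod 26
Mapping: 'g'(6+1=7)->'h', 'z'(25+1=26, 26 mod 26=0)->'a', 'l'(11+1=12)->'m', 'h'(7+1=8)->'i', 'z'(25+1=26, 26 mod 26=0)->'a', 'c'(2+1=3)->'d'
Result: hamiad


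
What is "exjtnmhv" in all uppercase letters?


Input string: 'exjtnmhv'
Operation: convert each letter to uppercase
Mapping: 'e'->'E', 'x'->'X', 'j'->'J', 't'->'T', 'n'->'N', 'm'->'M', 'h'->'H', 'v'->'V'
Result: EXJTNMHV


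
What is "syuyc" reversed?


Input string: 'syuyc'
Operation: reverse character order
Original order: 's' -> 'y' -> 'u' -> 'y' -> 'c'
Reversed order: 'c' -> 'y' -> 'u' -> 'y' -> 's'
Result: cyuys


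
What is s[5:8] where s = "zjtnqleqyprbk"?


Input string: 'zjtnqleqyprbk'
Operation: slice [5:8]
Extract characters: s[5]='l', s[6]='e', s[7]='q'
Result: leq


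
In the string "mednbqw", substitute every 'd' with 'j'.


Input string: 'mednbqw'
Operation: replace 'd' with 'j'
Positions of 'd': 2
After replacement: mejnbqw


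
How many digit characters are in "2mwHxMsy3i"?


Input string: '2mwHxMsy3i'
Operation: count digit characters (0-9)
Scan: '2'(digit), 'm', 'w', 'H', 'x', 'M', 's', 'y', '3'(digit), 'i'
Digits found: 2
Result: 2


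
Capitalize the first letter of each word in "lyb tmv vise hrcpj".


Input string: 'lyb tmv vise hrcpj'
Operation: capitalize first letter of each word
Word transformations: 'lyb'->'Lyb', 'tmv'->'Tmv', 'vise'->'Vise', 'hrcpj'->'Hrcpj'
Result: Lyb Tmv Vise Hrcpj


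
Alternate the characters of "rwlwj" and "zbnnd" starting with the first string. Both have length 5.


String 1: 'rwlwj'
String 2: 'zbnnd'
Operation: alternate characters
Pairs: 'r'+'z', 'w'+'b', 'l'+'n', 'w'+'n', 'j'+'d'
Result: rzwblnwnjd


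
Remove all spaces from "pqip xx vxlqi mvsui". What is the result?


Input string: 'pqip xx vxlqi mvsui'
Operation: remove all spaces
Words: 'pqip', 'xx', 'vxlqi', 'mvsui'
Join without spaces: pqipxxvxlqimvsui


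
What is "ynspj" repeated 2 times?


Input string: 'ynspj'
Operation: repeat 2 times
Concatenation: 'ynspj' + 'ynspj'
Result: ynspjynspj


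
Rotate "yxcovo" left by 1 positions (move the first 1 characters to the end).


Input: 'yxcovo', shift = 1
Operation: split at index 1 and swap parts
Front part s[0:1] = 'y'
Back part s[1:] = 'xcovo'
Rotated = back + front = 'xcovo' + 'y'
Result: xcovoy


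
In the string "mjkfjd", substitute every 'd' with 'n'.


Input string: 'mjkfjd'
Operation: replace 'd' with 'n'
Positions of 'd': 5
After replacement: mjkfjn


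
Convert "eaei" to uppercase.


Input string: 'eaei'
Operation: convert each letter to uppercase
Mapping: 'e'->'E', 'a'->'A', 'e'->'E', 'i'->'I'
Result: EAEI


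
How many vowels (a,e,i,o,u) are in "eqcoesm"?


Input string: 'eqcoesm'
Operation: count vowels (a, e, i, o, u)
Scan: s[0]='e' (vowel), s[1]='q', s[2]='c', s[3]='o' (vowel), s[4]='e' (vowel), s[5]='s', s[6]='m'
Vowels found: 3
Result: 3


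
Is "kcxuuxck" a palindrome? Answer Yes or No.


Input string: 'kcxuuxck'
Reversed: 'kcxuuxck'
Compare pairs: s[0]='k' vs s[7]='k' (match), s[1]='c' vs s[6]='c' (match), s[2]='x' vs s[5]='x' (match), s[3]='u' vs s[4]='u' (match)
Palindrome: Yes


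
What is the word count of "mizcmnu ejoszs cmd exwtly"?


Input string: 'mizcmnu ejoszs cmd exwtly'
Operation: split by spaces
Words found: 'mizcmnu', 'ejoszs', 'cmd', 'exwtly'
Word count: 4


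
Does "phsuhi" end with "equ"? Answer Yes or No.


Input string: 'phsuhi'
Suffix to check: 'equ'
Last 3 characters of input: 'uhi'
Match: False
Result: No


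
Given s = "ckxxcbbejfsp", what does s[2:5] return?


Input string: 'ckxxcbbejfsp'
Operation: slice [2:5]
Extract characters: s[2]='x', s[3]='x', s[4]='c'
Result: xxc


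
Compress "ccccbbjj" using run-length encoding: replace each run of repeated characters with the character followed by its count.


Input: 'ccccbbjj'
Operation: identify consecutive runs
Runs: 'cccc' -> c4, 'bb' -> b2, 'jj' -> j2
Encoded: c4b2j2


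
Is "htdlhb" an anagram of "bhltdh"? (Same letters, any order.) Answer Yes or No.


String 1: 'bhltdh' -> sorted: 'bdhhlt'
String 2: 'htdlhb' -> sorted: 'bdhhlt'
Compare sorted forms: 'bdhhlt' == 'bdhhlt'
Anagram: Yes


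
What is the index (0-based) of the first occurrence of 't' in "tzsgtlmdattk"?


Input string: 'tzsgtlmdattk'
Target: 't'
Scanning left to right: s[0]='t'
First match at index: 0


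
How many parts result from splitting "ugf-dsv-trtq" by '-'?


Input string: 'ugf-dsv-trtq'
Delimiter: '-'
Split result: 'ugf', 'dsv', 'trtq'
Number of parts: 3


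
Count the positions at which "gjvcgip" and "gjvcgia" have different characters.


String 1: 'gjvcgip'
String 2: 'gjvcgia'
Compare each position: pos 0: 'g'=='g', pos 1: 'j'=='j', pos 2: 'v'=='v', pos 3: 'c'=='c', pos 4: 'g'=='g', pos 5: 'i'=='i', pos 6: 'p'!='a'
Differing positions: 1
Hamming distance: 1


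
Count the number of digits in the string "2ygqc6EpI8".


Input string: '2ygqc6EpI8'
Operation: count digit characters (0-9)
Scan: '2'(digit), 'y', 'g', 'q', 'c', '6'(digit), 'E', 'p', 'I', '8'(digit)
Digits found: 3
Result: 3


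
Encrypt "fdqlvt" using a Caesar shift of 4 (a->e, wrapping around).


Input: 'fdqlvt', shift = 4
Operation: for each letter, (position + 4) mod 26
Mapping: 'f'(5+4=9)->'j', 'd'(3+4=7)->'h', 'q'(16+4=20)->'u', 'l'(11+4=15)->'p', 'v'(21+4=25)->'z', 't'(19+4=23)->'x'
Result: jhupzx


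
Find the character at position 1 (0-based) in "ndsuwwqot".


Input string: 'ndsuwwqot'
Operation: get character at index 1
Index mapping: s[0]='n', s[1]='d'
Result: 'd'


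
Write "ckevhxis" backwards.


Input string: 'ckevhxis'
Operation: reverse character order
Original order: 'c' -> 'k' -> 'e' -> 'v' -> 'h' -> 'x' -> 'i' -> 's'
Reversed order: 's' -> 'i' -> 'x' -> 'h' -> 'v' -> 'e' -> 'k' -> 'c'
Result: sixhvekc


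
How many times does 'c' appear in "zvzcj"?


Input string: 'zvzcj'
Target character: 'c'
Scan each position: s[3]='c'
Matches found at indices: 3
Total: 1


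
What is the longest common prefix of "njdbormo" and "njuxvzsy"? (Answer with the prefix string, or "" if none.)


String 1: 'njdbormo'
String 2: 'njuxvzsy'
Compare position by position:
pos 0: 'n' vs 'n' match
pos 1: 'j' vs 'j' match
pos 2: 'd' vs 'u' differ -> stop
Longest common prefix: "nj" (length 2)


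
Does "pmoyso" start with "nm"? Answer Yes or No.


Input string: 'pmoyso'
Prefix to check: 'nm'
First 2 characters of input: 'pm'
Match: False
Result: No


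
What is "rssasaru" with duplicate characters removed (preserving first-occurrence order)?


Input: 'rssasaru'
Operation: keep first occurrence of each character
Scan: s[0]='r' new -> keep; s[1]='s' new -> keep; s[2]='s' seen -> skip; s[3]='a' new -> keep; s[4]='s' seen -> skip; s[5]='a' seen -> skip; s[6]='r' seen -> skip; s[7]='u' new -> keep
Result: rsau


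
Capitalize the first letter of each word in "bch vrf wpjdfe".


Input string: 'bch vrf wpjdfe'
Operation: capitalize first letter of each word
Word transformations: 'bch'->'Bch', 'vrf'->'Vrf', 'wpjdfe'->'Wpjdfe'
Result: Bch Vrf Wpjdfe


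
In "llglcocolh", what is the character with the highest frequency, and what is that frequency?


Input: 'llglcocolh'
Operation: tally each character
Counts: 'c':2, 'g':1, 'h':1, 'l':4, 'o':2
Maximum: 'l' appears 4 times


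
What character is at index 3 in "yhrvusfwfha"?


Input string: 'yhrvusfwfha'
Operation: get character at index 3
Index mapping: s[0]='y', s[1]='h', s[2]='r', s[3]='v'
Result: 'v'


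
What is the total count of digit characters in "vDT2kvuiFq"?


Input string: 'vDT2kvuiFq'
Operation: count digit characters (0-9)
Scan: 'v', 'D', 'T', '2'(digit), 'k', 'v', 'u', 'i', 'F', 'q'
Digits found: 1
Result: 1


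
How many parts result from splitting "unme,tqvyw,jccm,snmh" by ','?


Input string: 'unme,tqvyw,jccm,snmh'
Delimiter: ','
Split result: 'unme', 'tqvyw', 'jccm', 'snmh'
Number of parts: 4


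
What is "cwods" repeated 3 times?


Input string: 'cwods'
Operation: repeat 3 times
Concatenation: 'cwods' + 'cwods' + 'cwods'
Result: cwodscwodscwods


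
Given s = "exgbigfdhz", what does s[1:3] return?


Input string: 'exgbigfdhz'
Operation: slice [1:3]
Extract characters: s[1]='x', s[2]='g'
Result: xg


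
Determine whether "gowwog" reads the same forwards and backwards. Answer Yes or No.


Input string: 'gowwog'
Reversed: 'gowwog'
Compare pairs: s[0]='g' vs s[5]='g' (match), s[1]='o' vs s[4]='o' (match), s[2]='w' vs s[3]='w' (match)
Palindrome: Yes


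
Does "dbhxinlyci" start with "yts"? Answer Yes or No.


Input string: 'dbhxinlyci'
Prefix to check: 'yts'
First 3 characters of input: 'dbh'
Match: False
Result: No


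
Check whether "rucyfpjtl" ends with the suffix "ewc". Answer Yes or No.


Input string: 'rucyfpjtl'
Suffix to check: 'ewc'
Last 3 characters of input: 'jtl'
Match: False
Result: No


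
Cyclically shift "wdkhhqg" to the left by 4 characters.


Input: 'wdkhhqg', shift = 4
Operation: split at index 4 and swap parts
Front part s[0:4] = 'wdkh'
Back part s[4:] = 'hqg'
Rotated = back + front = 'hqg' + 'wdkh'
Result: hqgwdkh


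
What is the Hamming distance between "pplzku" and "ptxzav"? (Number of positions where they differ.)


String 1: 'pplzku'
String 2: 'ptxzav'
Compare each position: pos 0: 'p'=='p', pos 1: 'p'!='t', pos 2: 'l'!='x', pos 3: 'z'=='z', pos 4: 'k'!='a', pos 5: 'u'!='v'
Differing positions: 4
Hamming distance: 4


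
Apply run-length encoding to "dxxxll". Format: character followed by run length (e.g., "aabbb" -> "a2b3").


Input: 'dxxxll'
Operation: identify consecutive runs
Runs: 'd' -> d1, 'xxx' -> x3, 'll' -> l2
Encoded: d1x3l2


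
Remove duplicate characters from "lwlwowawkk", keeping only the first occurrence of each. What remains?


Input: 'lwlwowawkk'
Operation: keep first occurrence of each character
Scan: s[0]='l' new -> keep; s[1]='w' new -> keep; s[2]='l' seen -> skip; s[3]='w' seen -> skip; s[4]='o' new -> keep; s[5]='w' seen -> skip; s[6]='a' new -> keep; s[7]='w' seen -> skip; s[8]='k' new -> keep; s[9]='k' seen -> skip
Result: lwoak


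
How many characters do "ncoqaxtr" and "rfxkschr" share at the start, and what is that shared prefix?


String 1: 'ncoqaxtr'
String 2: 'rfxkschr'
Compare position by position:
pos 0: 'n' vs 'r' differ -> stop
Longest common prefix: "" (length 0)


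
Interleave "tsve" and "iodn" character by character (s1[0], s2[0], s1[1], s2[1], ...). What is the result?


String 1: 'tsve'
String 2: 'iodn'
Operation: alternate characters
Pairs: 't'+'i', 's'+'o', 'v'+'d', 'e'+'n'
Result: tisovden


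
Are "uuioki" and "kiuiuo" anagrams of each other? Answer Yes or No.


String 1: 'uuioki' -> sorted: 'iikouu'
String 2: 'kiuiuo' -> sorted: 'iikouu'
Compare sorted forms: 'iikouu' == 'iikouu'
Anagram: Yes


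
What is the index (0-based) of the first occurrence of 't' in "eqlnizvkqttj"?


Input string: 'eqlnizvkqttj'
Target: 't'
Scanning left to right: s[0]='e', s[1]='q', s[2]='l', s[3]='n', s[4]='i', s[5]='z', s[6]='v', s[7]='k', s[8]='q', s[9]='t'
First match at index: 9


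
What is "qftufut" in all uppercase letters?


Input string: 'qftufut'
Operation: convert each letter to uppercase
Mapping: 'q'->'Q', 'f'->'F', 't'->'T', 'u'->'U', 'f'->'F', 'u'->'U', 't'->'T'
Result: QFTUFUT


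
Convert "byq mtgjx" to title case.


Input string: 'byq mtgjx'
Operation: capitalize first letter of each word
Word transformations: 'byq'->'Byq', 'mtgjx'->'Mtgjx'
Result: Byq Mtgjx


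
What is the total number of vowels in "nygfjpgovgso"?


Input string: 'nygfjpgovgso'
Operation: count vowels (a, e, i, o, u)
Scan: s[0]='n', s[1]='y', s[2]='g', s[3]='f', s[4]='j', s[5]='p', s[6]='g', s[7]='o' (vowel), s[8]='v', s[9]='g', s[10]='s', s[11]='o' (vowel)
Vowels found: 2
Result: 2


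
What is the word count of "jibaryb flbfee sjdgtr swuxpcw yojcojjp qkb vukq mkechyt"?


Input string: 'jibaryb flbfee sjdgtr swuxpcw yojcojjp qkb vukq mkechyt'
Operation: split by spaces
Words found: 'jibaryb', 'flbfee', 'sjdgtr', 'swuxpcw', 'yojcojjp', 'qkb', 'vukq', 'mkechyt'
Word count: 8


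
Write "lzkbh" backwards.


Input string: 'lzkbh'
Operation: reverse character order
Original order: 'l' -> 'z' -> 'k' -> 'b' -> 'h'
Reversed order: 'h' -> 'b' -> 'k' -> 'z' -> 'l'
Result: hbkzl


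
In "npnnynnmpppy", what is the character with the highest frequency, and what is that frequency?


Input: 'npnnynnmpppy'
Operation: tally each character
Counts: 'm':1, 'n':5, 'p':4, 'y':2
Maximum: 'n' appears 5 times


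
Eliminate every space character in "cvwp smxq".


Input string: 'cvwp smxq'
Operation: remove all spaces
Words: 'cvwp', 'smxq'
Join without spaces: cvwpsmxq


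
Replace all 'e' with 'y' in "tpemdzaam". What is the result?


Input string: 'tpemdzaam'
Operation: replace 'e' with 'y'
Positions of 'e': 2
After replacement: tpymdzaam


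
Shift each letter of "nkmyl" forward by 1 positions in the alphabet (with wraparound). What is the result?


Input: 'nkmyl', shift = 1
Operation: for each letter, (position + 1) mod 26
Mapping: 'n'(13+1=14)->'o', 'k'(10+1=11)->'l', 'm'(12+1=13)->'n', 'y'(24+1=25)->'z', 'l'(11+1=12)->'m'
Result: olnzm


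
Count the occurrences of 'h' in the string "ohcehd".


Input string: 'ohcehd'
Target character: 'h'
Scan each position: s[1]='h', s[4]='h'
Matches found at indices: 1, 4
Total: 2


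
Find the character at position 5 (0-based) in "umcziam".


Input string: 'umcziam'
Operation: get character at index 5
Index mapping: s[0]='u', s[1]='m', s[2]='c', s[3]='z', s[4]='i', s[5]='a'
Result: 'a'


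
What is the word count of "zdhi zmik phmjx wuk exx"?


Input string: 'zdhi zmik phmjx wuk exx'
Operation: split by spaces
Words found: 'zdhi', 'zmik', 'phmjx', 'wuk', 'exx'
Word count: 5


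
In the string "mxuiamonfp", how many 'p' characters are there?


Input string: 'mxuiamonfp'
Target character: 'p'
Scan each position: s[9]='p'
Matches found at indices: 9
Total: 1


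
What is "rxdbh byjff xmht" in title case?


Input string: 'rxdbh byjff xmht'
Operation: capitalize first letter of each word
Word transformations: 'rxdbh'->'Rxdbh', 'byjff'->'Byjff', 'xmht'->'Xmht'
Result: Rxdbh Byjff Xmht


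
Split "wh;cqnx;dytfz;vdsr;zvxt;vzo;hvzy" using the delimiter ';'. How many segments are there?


Input string: 'wh;cqnx;dytfz;vdsr;zvxt;vzo;hvzy'
Delimiter: ';'
Split result: 'wh', 'cqnx', 'dytfz', 'vdsr', 'zvxt', 'vzo', 'hvzy'
Number of parts: 7


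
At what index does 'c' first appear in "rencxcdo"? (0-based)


Input string: 'rencxcdo'
Target: 'c'
Scanning left to right: s[0]='r', s[1]='e', s[2]='n', s[3]='c'
First match at index: 3


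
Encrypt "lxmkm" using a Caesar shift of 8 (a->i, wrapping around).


Input: 'lxmkm', shift = 8
Operation: for each letter, (position + 8) mod 26
Mapping: 'l'(11+8=19)->'t', 'x'(23+8=31, 31 mod 26=5)->'f', 'm'(12+8=20)->'u', 'k'(10+8=18)->'s', 'm'(12+8=20)->'u'
Result: tfusu


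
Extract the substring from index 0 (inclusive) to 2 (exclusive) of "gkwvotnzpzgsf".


Input string: 'gkwvotnzpzgsf'
Operation: slice [0:2]
Extract characters: s[0]='g', s[1]='k'
Result: gk


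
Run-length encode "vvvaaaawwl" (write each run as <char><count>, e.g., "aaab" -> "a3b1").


Input: 'vvvaaaawwl'
Operation: identify consecutive runs
Runs: 'vvv' -> v3, 'aaaa' -> a4, 'ww' -> w2, 'l' -> l1
Encoded: v3a4w2l1


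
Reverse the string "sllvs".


Input string: 'sllvs'
Operation: reverse character order
Original order: 's' -> 'l' -> 'l' -> 'v' -> 's'
Reversed order: 's' -> 'v' -> 'l' -> 'l' -> 's'
Result: svlls


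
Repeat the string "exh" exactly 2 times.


Input string: 'exh'
Operation: repeat 2 times
Concatenation: 'exh' + 'exh'
Result: exhexh


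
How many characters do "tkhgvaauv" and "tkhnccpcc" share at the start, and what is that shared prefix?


String 1: 'tkhgvaauv'
String 2: 'tkhnccpcc'
Compare position by position:
pos 0: 't' vs 't' match
pos 1: 'k' vs 'k' match
pos 2: 'h' vs 'h' match
pos 3: 'g' vs 'n' differ -> stop
Longest common prefix: "tkh" (length 3)


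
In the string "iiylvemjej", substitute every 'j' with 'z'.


Input string: 'iiylvemjej'
Operation: replace 'j' with 'z'
Positions of 'j': 7, 9
After replacement: iiylvemzez


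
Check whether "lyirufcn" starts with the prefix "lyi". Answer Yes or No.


Input string: 'lyirufcn'
Prefix to check: 'lyi'
First 3 characters of input: 'lyi'
Match: True
Result: Yes


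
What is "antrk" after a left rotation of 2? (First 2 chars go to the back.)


Input: 'antrk', shift = 2
Operation: split at index 2 and swap parts
Front part s[0:2] = 'an'
Back part s[2:] = 'trk'
Rotated = back + front = 'trk' + 'an'
Result: trkan


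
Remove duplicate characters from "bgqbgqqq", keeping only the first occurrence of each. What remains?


Input: 'bgqbgqqq'
Operation: keep first occurrence of each character
Scan: s[0]='b' new -> keep; s[1]='g' new -> keep; s[2]='q' new -> keep; s[3]='b' seen -> skip; s[4]='g' seen -> skip; s[5]='q' seen -> skip; s[6]='q' seen -> skip; s[7]='q' seen -> skip
Result: bgq


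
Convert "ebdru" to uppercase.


Input string: 'ebdru'
Operation: convert each letter to uppercase
Mapping: 'e'->'E', 'b'->'B', 'd'->'D', 'r'->'R', 'u'->'U'
Result: EBDRU


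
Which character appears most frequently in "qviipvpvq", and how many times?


Input: 'qviipvpvq'
Operation: tally each character
Counts: 'i':2, 'p':2, 'q':2, 'v':3
Maximum: 'v' appears 3 times


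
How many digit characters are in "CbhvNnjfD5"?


Input string: 'CbhvNnjfD5'
Operation: count digit characters (0-9)
Scan: 'C', 'b', 'h', 'v', 'N', 'n', 'j', 'f', 'D', '5'(digit)
Digits found: 1
Result: 1


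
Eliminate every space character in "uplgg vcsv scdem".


Input string: 'uplgg vcsv scdem'
Operation: remove all spaces
Words: 'uplgg', 'vcsv', 'scdem'
Join without spaces: uplggvcsvscdem


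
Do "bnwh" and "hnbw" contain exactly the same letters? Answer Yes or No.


String 1: 'bnwh' -> sorted: 'bhnw'
String 2: 'hnbw' -> sorted: 'bhnw'
Compare sorted forms: 'bhnw' == 'bhnw'
Anagram: Yes


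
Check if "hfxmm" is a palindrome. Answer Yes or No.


Input string: 'hfxmm'
Reversed: 'mmxfh'
Compare pairs: s[0]='h' vs s[4]='m' (mismatch), s[1]='f' vs s[3]='m' (mismatch)
Palindrome: No


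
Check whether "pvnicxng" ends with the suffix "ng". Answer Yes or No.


Input string: 'pvnicxng'
Suffix to check: 'ng'
Last 2 characters of input: 'ng'
Match: True
Result: Yes


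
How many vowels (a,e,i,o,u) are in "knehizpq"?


Input string: 'knehizpq'
Operation: count vowels (a, e, i, o, u)
Scan: s[0]='k', s[1]='n', s[2]='e' (vowel), s[3]='h', s[4]='i' (vowel), s[5]='z', s[6]='p', s[7]='q'
Vowels found: 2
Result: 2


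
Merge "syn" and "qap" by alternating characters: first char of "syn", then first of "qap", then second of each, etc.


String 1: 'syn'
String 2: 'qap'
Operation: alternate characters
Pairs: 's'+'q', 'y'+'a', 'n'+'p'
Result: sqyanp


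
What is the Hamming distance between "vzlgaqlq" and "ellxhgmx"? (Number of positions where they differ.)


String 1: 'vzlgaqlq'
String 2: 'ellxhgmx'
Compare each position: pos 0: 'v'!='e', pos 1: 'z'!='l', pos 2: 'l'=='l', pos 3: 'g'!='x', pos 4: 'a'!='h', pos 5: 'q'!='g', pos 6: 'l'!='m', pos 7: 'q'!='x'
Differing positions: 7
Hamming distance: 7


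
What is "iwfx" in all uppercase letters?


Input string: 'iwfx'
Operation: convert each letter to uppercase
Mapping: 'i'->'I', 'w'->'W', 'f'->'F', 'x'->'X'
Result: IWFX


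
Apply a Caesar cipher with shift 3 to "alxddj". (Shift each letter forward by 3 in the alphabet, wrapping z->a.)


Input: 'alxddj', shift = 3
Operation: for each letter, (position + 3) mod 26
Mapping: 'a'(0+3=3)->'d', 'l'(11+3=14)->'o', 'x'(23+3=26, 26 mod 26=0)->'a', 'd'(3+3=6)->'g', 'd'(3+3=6)->'g', 'j'(9+3=12)->'m'
Result: doaggm


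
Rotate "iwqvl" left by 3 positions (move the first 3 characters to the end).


Input: 'iwqvl', shift = 3
Operation: split at index 3 and swap parts
Front part s[0:3] = 'iwq'
Back part s[3:] = 'vl'
Rotated = back + front = 'vl' + 'iwq'
Result: vliwq


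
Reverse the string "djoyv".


Input string: 'djoyv'
Operation: reverse character order
Original order: 'd' -> 'j' -> 'o' -> 'y' -> 'v'
Reversed order: 'v' -> 'y' -> 'o' -> 'j' -> 'd'
Result: vyojd


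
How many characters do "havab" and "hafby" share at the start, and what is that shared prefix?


String 1: 'havab'
String 2: 'hafby'
Compare position by position:
pos 0: 'h' vs 'h' match
pos 1: 'a' vs 'a' match
pos 2: 'v' vs 'f' differ -> stop
Longest common prefix: "ha" (length 2)


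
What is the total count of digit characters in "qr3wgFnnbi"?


Input string: 'qr3wgFnnbi'
Operation: count digit characters (0-9)
Scan: 'q', 'r', '3'(digit), 'w', 'g', 'F', 'n', 'n', 'b', 'i'
Digits found: 1
Result: 1


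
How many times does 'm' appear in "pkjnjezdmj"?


Input string: 'pkjnjezdmj'
Target character: 'm'
Scan each position: s[8]='m'
Matches found at indices: 8
Total: 1


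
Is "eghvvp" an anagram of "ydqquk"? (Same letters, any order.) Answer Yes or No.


String 1: 'ydqquk' -> sorted: 'dkqquy'
String 2: 'eghvvp' -> sorted: 'eghpvv'
Compare sorted forms: 'dkqquy' != 'eghpvv'
Anagram: No


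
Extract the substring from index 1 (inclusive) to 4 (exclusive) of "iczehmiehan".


Input string: 'iczehmiehan'
Operation: slice [1:4]
Extract characters: s[1]='c', s[2]='z', s[3]='e'
Result: cze


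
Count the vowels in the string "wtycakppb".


Input string: 'wtycakppb'
Operation: count vowels (a, e, i, o, u)
Scan: s[0]='w', s[1]='t', s[2]='y', s[3]='c', s[4]='a' (vowel), s[5]='k', s[6]='p', s[7]='p', s[8]='b'
Vowels found: 1
Result: 1


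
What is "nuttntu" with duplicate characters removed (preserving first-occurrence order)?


Input: 'nuttntu'
Operation: keep first occurrence of each character
Scan: s[0]='n' new -> keep; s[1]='u' new -> keep; s[2]='t' new -> keep; s[3]='t' seen -> skip; s[4]='n' seen -> skip; s[5]='t' seen -> skip; s[6]='u' seen -> skip
Result: nut


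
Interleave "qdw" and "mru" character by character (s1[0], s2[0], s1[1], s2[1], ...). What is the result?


String 1: 'qdw'
String 2: 'mru'
Operation: alternate characters
Pairs: 'q'+'m', 'd'+'r', 'w'+'u'
Result: qmdrwu


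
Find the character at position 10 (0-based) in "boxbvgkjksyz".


Input string: 'boxbvgkjksyz'
Operation: get character at index 10
Index mapping: s[0]='b', s[1]='o', s[2]='x', s[3]='b', s[4]='v', s[5]='g', s[6]='k', s[7]='j', s[8]='k', s[9]='s', s[10]='y'
Result: 'y'


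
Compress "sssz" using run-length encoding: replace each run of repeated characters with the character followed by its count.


Input: 'sssz'
Operation: identify consecutive runs
Runs: 'sss' -> s3, 'z' -> z1
Encoded: s3z1


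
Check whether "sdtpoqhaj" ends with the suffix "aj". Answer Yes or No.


Input string: 'sdtpoqhaj'
Suffix to check: 'aj'
Last 2 characters of input: 'aj'
Match: True
Result: Yes


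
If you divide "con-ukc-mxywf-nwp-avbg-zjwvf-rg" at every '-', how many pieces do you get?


Input string: 'con-ukc-mxywf-nwp-avbg-zjwvf-rg'
Delimiter: '-'
Split result: 'con', 'ukc', 'mxywf', 'nwp', 'avbg', 'zjwvf', 'rg'
Number of parts: 7


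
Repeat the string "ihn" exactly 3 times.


Input string: 'ihn'
Operation: repeat 3 times
Concatenation: 'ihn' + 'ihn' + 'ihn'
Result: ihnihnihn


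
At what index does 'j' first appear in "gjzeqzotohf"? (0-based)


Input string: 'gjzeqzotohf'
Target: 'j'
Scanning left to right: s[0]='g', s[1]='j'
First match at index: 1


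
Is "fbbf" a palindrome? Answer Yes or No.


Input string: 'fbbf'
Reversed: 'fbbf'
Compare pairs: s[0]='f' vs s[3]='f' (match), s[1]='b' vs s[2]='b' (match)
Palindrome: Yes


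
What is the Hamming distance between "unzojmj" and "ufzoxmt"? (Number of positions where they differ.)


String 1: 'unzojmj'
String 2: 'ufzoxmt'
Compare each position: pos 0: 'u'=='u', pos 1: 'n'!='f', pos 2: 'z'=='z', pos 3: 'o'=='o', pos 4: 'j'!='x', pos 5: 'm'=='m', pos 6: 'j'!='t'
Differing positions: 3
Hamming distance: 3


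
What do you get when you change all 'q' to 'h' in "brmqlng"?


Input string: 'brmqlng'
Operation: replace 'q' with 'h'
Positions of 'q': 3
After replacement: brmhlng


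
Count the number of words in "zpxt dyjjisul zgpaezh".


Input string: 'zpxt dyjjisul zgpaezh'
Operation: split by spaces
Words found: 'zpxt', 'dyjjisul', 'zgpaezh'
Word count: 3


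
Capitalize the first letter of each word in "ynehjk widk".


Input string: 'ynehjk widk'
Operation: capitalize first letter of each word
Word transformations: 'ynehjk'->'Ynehjk', 'widk'->'Widk'
Result: Ynehjk Widk


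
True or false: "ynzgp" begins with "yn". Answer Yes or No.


Input string: 'ynzgp'
Prefix to check: 'yn'
First 2 characters of input: 'yn'
Match: True
Result: Yes


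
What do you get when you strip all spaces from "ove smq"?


Input string: 'ove smq'
Operation: remove all spaces
Words: 'ove', 'smq'
Join without spaces: ovesmq


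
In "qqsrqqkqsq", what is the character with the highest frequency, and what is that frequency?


Input: 'qqsrqqkqsq'
Operation: tally each character
Counts: 'k':1, 'q':6, 'r':1, 's':2
Maximum: 'q' appears 6 times


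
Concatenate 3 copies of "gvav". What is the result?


Input string: 'gvav'
Operation: repeat 3 times
Concatenation: 'gvav' + 'gvav' + 'gvav'
Result: gvavgvavgvav


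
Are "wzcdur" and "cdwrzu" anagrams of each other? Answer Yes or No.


String 1: 'wzcdur' -> sorted: 'cdruwz'
String 2: 'cdwrzu' -> sorted: 'cdruwz'
Compare sorted forms: 'cdruwz' == 'cdruwz'
Anagram: Yes
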